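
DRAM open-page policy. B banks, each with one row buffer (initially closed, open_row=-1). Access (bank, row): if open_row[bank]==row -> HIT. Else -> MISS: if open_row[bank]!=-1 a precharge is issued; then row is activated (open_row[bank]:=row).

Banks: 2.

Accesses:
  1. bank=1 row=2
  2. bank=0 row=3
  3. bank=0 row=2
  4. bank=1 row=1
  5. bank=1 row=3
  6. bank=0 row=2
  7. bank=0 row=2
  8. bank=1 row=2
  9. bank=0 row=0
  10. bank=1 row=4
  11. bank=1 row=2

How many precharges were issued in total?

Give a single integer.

Acc 1: bank1 row2 -> MISS (open row2); precharges=0
Acc 2: bank0 row3 -> MISS (open row3); precharges=0
Acc 3: bank0 row2 -> MISS (open row2); precharges=1
Acc 4: bank1 row1 -> MISS (open row1); precharges=2
Acc 5: bank1 row3 -> MISS (open row3); precharges=3
Acc 6: bank0 row2 -> HIT
Acc 7: bank0 row2 -> HIT
Acc 8: bank1 row2 -> MISS (open row2); precharges=4
Acc 9: bank0 row0 -> MISS (open row0); precharges=5
Acc 10: bank1 row4 -> MISS (open row4); precharges=6
Acc 11: bank1 row2 -> MISS (open row2); precharges=7

Answer: 7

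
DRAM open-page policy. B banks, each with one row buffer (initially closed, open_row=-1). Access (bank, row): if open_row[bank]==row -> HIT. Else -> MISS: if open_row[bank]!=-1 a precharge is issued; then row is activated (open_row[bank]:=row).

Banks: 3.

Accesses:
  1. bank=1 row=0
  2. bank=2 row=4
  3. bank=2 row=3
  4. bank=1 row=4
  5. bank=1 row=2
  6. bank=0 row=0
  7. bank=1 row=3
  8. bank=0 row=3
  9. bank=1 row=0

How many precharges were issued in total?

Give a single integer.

Acc 1: bank1 row0 -> MISS (open row0); precharges=0
Acc 2: bank2 row4 -> MISS (open row4); precharges=0
Acc 3: bank2 row3 -> MISS (open row3); precharges=1
Acc 4: bank1 row4 -> MISS (open row4); precharges=2
Acc 5: bank1 row2 -> MISS (open row2); precharges=3
Acc 6: bank0 row0 -> MISS (open row0); precharges=3
Acc 7: bank1 row3 -> MISS (open row3); precharges=4
Acc 8: bank0 row3 -> MISS (open row3); precharges=5
Acc 9: bank1 row0 -> MISS (open row0); precharges=6

Answer: 6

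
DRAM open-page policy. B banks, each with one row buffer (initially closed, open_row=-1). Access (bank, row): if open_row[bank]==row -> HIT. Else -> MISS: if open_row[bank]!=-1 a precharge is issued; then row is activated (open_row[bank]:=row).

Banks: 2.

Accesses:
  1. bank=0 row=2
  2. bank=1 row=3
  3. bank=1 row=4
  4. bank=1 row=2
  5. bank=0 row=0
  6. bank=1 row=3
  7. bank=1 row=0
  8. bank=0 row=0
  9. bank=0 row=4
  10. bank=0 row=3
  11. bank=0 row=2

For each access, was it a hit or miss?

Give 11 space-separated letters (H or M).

Answer: M M M M M M M H M M M

Derivation:
Acc 1: bank0 row2 -> MISS (open row2); precharges=0
Acc 2: bank1 row3 -> MISS (open row3); precharges=0
Acc 3: bank1 row4 -> MISS (open row4); precharges=1
Acc 4: bank1 row2 -> MISS (open row2); precharges=2
Acc 5: bank0 row0 -> MISS (open row0); precharges=3
Acc 6: bank1 row3 -> MISS (open row3); precharges=4
Acc 7: bank1 row0 -> MISS (open row0); precharges=5
Acc 8: bank0 row0 -> HIT
Acc 9: bank0 row4 -> MISS (open row4); precharges=6
Acc 10: bank0 row3 -> MISS (open row3); precharges=7
Acc 11: bank0 row2 -> MISS (open row2); precharges=8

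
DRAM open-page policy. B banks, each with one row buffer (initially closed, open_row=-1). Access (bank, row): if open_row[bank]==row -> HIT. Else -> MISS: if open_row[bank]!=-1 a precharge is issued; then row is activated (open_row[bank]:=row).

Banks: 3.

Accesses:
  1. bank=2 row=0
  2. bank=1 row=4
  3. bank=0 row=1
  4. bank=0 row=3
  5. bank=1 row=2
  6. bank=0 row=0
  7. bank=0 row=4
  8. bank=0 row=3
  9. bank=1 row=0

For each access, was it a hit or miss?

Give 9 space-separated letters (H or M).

Answer: M M M M M M M M M

Derivation:
Acc 1: bank2 row0 -> MISS (open row0); precharges=0
Acc 2: bank1 row4 -> MISS (open row4); precharges=0
Acc 3: bank0 row1 -> MISS (open row1); precharges=0
Acc 4: bank0 row3 -> MISS (open row3); precharges=1
Acc 5: bank1 row2 -> MISS (open row2); precharges=2
Acc 6: bank0 row0 -> MISS (open row0); precharges=3
Acc 7: bank0 row4 -> MISS (open row4); precharges=4
Acc 8: bank0 row3 -> MISS (open row3); precharges=5
Acc 9: bank1 row0 -> MISS (open row0); precharges=6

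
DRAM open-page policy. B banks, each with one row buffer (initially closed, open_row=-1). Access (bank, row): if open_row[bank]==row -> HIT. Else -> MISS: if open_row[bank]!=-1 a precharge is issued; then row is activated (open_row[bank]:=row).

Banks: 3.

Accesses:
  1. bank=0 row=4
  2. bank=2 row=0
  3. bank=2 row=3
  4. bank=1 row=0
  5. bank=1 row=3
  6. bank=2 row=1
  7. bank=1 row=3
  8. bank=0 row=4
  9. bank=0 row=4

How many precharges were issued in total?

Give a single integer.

Answer: 3

Derivation:
Acc 1: bank0 row4 -> MISS (open row4); precharges=0
Acc 2: bank2 row0 -> MISS (open row0); precharges=0
Acc 3: bank2 row3 -> MISS (open row3); precharges=1
Acc 4: bank1 row0 -> MISS (open row0); precharges=1
Acc 5: bank1 row3 -> MISS (open row3); precharges=2
Acc 6: bank2 row1 -> MISS (open row1); precharges=3
Acc 7: bank1 row3 -> HIT
Acc 8: bank0 row4 -> HIT
Acc 9: bank0 row4 -> HIT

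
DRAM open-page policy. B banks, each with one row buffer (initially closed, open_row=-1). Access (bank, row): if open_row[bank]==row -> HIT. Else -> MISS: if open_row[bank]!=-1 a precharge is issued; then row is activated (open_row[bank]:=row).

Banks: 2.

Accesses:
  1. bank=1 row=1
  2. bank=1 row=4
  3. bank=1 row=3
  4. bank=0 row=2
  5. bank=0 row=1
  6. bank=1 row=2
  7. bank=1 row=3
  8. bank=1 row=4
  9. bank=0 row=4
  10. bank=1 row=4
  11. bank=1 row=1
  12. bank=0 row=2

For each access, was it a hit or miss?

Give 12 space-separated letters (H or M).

Acc 1: bank1 row1 -> MISS (open row1); precharges=0
Acc 2: bank1 row4 -> MISS (open row4); precharges=1
Acc 3: bank1 row3 -> MISS (open row3); precharges=2
Acc 4: bank0 row2 -> MISS (open row2); precharges=2
Acc 5: bank0 row1 -> MISS (open row1); precharges=3
Acc 6: bank1 row2 -> MISS (open row2); precharges=4
Acc 7: bank1 row3 -> MISS (open row3); precharges=5
Acc 8: bank1 row4 -> MISS (open row4); precharges=6
Acc 9: bank0 row4 -> MISS (open row4); precharges=7
Acc 10: bank1 row4 -> HIT
Acc 11: bank1 row1 -> MISS (open row1); precharges=8
Acc 12: bank0 row2 -> MISS (open row2); precharges=9

Answer: M M M M M M M M M H M M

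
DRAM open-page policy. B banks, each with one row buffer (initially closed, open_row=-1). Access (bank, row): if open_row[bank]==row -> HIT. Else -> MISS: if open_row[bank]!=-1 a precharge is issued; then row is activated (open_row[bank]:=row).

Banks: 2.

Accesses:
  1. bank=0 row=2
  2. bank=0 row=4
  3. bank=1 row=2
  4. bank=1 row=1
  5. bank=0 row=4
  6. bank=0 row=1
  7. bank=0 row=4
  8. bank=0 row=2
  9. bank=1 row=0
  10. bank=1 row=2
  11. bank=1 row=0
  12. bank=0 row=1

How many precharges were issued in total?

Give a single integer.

Answer: 9

Derivation:
Acc 1: bank0 row2 -> MISS (open row2); precharges=0
Acc 2: bank0 row4 -> MISS (open row4); precharges=1
Acc 3: bank1 row2 -> MISS (open row2); precharges=1
Acc 4: bank1 row1 -> MISS (open row1); precharges=2
Acc 5: bank0 row4 -> HIT
Acc 6: bank0 row1 -> MISS (open row1); precharges=3
Acc 7: bank0 row4 -> MISS (open row4); precharges=4
Acc 8: bank0 row2 -> MISS (open row2); precharges=5
Acc 9: bank1 row0 -> MISS (open row0); precharges=6
Acc 10: bank1 row2 -> MISS (open row2); precharges=7
Acc 11: bank1 row0 -> MISS (open row0); precharges=8
Acc 12: bank0 row1 -> MISS (open row1); precharges=9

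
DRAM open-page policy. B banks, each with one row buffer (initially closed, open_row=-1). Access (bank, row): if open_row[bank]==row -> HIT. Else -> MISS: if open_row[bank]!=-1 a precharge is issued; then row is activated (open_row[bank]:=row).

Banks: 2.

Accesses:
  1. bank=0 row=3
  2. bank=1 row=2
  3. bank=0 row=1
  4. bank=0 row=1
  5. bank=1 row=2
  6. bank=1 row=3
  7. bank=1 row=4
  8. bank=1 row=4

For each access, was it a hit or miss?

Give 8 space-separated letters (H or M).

Acc 1: bank0 row3 -> MISS (open row3); precharges=0
Acc 2: bank1 row2 -> MISS (open row2); precharges=0
Acc 3: bank0 row1 -> MISS (open row1); precharges=1
Acc 4: bank0 row1 -> HIT
Acc 5: bank1 row2 -> HIT
Acc 6: bank1 row3 -> MISS (open row3); precharges=2
Acc 7: bank1 row4 -> MISS (open row4); precharges=3
Acc 8: bank1 row4 -> HIT

Answer: M M M H H M M H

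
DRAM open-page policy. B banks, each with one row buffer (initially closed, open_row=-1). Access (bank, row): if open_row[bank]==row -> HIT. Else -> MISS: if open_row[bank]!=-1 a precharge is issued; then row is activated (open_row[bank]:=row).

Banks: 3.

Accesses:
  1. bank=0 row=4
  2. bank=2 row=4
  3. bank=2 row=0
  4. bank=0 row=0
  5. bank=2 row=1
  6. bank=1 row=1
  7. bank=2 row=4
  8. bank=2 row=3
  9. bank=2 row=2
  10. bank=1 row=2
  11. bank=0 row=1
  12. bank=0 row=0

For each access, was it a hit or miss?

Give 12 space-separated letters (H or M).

Acc 1: bank0 row4 -> MISS (open row4); precharges=0
Acc 2: bank2 row4 -> MISS (open row4); precharges=0
Acc 3: bank2 row0 -> MISS (open row0); precharges=1
Acc 4: bank0 row0 -> MISS (open row0); precharges=2
Acc 5: bank2 row1 -> MISS (open row1); precharges=3
Acc 6: bank1 row1 -> MISS (open row1); precharges=3
Acc 7: bank2 row4 -> MISS (open row4); precharges=4
Acc 8: bank2 row3 -> MISS (open row3); precharges=5
Acc 9: bank2 row2 -> MISS (open row2); precharges=6
Acc 10: bank1 row2 -> MISS (open row2); precharges=7
Acc 11: bank0 row1 -> MISS (open row1); precharges=8
Acc 12: bank0 row0 -> MISS (open row0); precharges=9

Answer: M M M M M M M M M M M M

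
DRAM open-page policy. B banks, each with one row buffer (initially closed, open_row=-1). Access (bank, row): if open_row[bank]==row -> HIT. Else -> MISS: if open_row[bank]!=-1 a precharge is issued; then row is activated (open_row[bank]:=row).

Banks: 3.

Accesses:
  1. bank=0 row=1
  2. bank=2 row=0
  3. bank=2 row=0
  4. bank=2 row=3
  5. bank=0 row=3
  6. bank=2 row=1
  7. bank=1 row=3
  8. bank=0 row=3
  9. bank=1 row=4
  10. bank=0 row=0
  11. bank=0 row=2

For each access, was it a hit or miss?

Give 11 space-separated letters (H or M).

Answer: M M H M M M M H M M M

Derivation:
Acc 1: bank0 row1 -> MISS (open row1); precharges=0
Acc 2: bank2 row0 -> MISS (open row0); precharges=0
Acc 3: bank2 row0 -> HIT
Acc 4: bank2 row3 -> MISS (open row3); precharges=1
Acc 5: bank0 row3 -> MISS (open row3); precharges=2
Acc 6: bank2 row1 -> MISS (open row1); precharges=3
Acc 7: bank1 row3 -> MISS (open row3); precharges=3
Acc 8: bank0 row3 -> HIT
Acc 9: bank1 row4 -> MISS (open row4); precharges=4
Acc 10: bank0 row0 -> MISS (open row0); precharges=5
Acc 11: bank0 row2 -> MISS (open row2); precharges=6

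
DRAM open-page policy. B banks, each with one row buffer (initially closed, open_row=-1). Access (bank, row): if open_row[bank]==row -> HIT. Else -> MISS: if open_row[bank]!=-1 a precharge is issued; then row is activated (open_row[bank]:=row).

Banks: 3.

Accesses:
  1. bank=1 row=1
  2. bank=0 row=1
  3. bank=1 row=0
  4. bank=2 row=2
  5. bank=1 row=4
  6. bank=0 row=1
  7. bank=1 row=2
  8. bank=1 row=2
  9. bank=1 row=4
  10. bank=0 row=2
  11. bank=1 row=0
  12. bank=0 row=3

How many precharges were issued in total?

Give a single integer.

Answer: 7

Derivation:
Acc 1: bank1 row1 -> MISS (open row1); precharges=0
Acc 2: bank0 row1 -> MISS (open row1); precharges=0
Acc 3: bank1 row0 -> MISS (open row0); precharges=1
Acc 4: bank2 row2 -> MISS (open row2); precharges=1
Acc 5: bank1 row4 -> MISS (open row4); precharges=2
Acc 6: bank0 row1 -> HIT
Acc 7: bank1 row2 -> MISS (open row2); precharges=3
Acc 8: bank1 row2 -> HIT
Acc 9: bank1 row4 -> MISS (open row4); precharges=4
Acc 10: bank0 row2 -> MISS (open row2); precharges=5
Acc 11: bank1 row0 -> MISS (open row0); precharges=6
Acc 12: bank0 row3 -> MISS (open row3); precharges=7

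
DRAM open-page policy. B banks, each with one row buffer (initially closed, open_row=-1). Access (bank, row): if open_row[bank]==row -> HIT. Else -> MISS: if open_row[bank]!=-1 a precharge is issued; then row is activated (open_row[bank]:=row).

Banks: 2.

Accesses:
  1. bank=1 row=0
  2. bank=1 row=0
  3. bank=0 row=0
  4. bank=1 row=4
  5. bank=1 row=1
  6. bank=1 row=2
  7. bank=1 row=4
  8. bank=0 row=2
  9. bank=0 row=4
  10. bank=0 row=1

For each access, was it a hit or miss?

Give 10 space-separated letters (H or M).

Acc 1: bank1 row0 -> MISS (open row0); precharges=0
Acc 2: bank1 row0 -> HIT
Acc 3: bank0 row0 -> MISS (open row0); precharges=0
Acc 4: bank1 row4 -> MISS (open row4); precharges=1
Acc 5: bank1 row1 -> MISS (open row1); precharges=2
Acc 6: bank1 row2 -> MISS (open row2); precharges=3
Acc 7: bank1 row4 -> MISS (open row4); precharges=4
Acc 8: bank0 row2 -> MISS (open row2); precharges=5
Acc 9: bank0 row4 -> MISS (open row4); precharges=6
Acc 10: bank0 row1 -> MISS (open row1); precharges=7

Answer: M H M M M M M M M M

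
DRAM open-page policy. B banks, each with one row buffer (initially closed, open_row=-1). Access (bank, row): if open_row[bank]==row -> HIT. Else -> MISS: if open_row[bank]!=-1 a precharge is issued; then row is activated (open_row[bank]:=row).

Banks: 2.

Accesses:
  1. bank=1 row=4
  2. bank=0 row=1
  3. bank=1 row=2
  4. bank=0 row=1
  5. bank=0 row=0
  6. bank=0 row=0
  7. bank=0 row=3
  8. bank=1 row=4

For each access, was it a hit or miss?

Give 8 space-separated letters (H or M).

Answer: M M M H M H M M

Derivation:
Acc 1: bank1 row4 -> MISS (open row4); precharges=0
Acc 2: bank0 row1 -> MISS (open row1); precharges=0
Acc 3: bank1 row2 -> MISS (open row2); precharges=1
Acc 4: bank0 row1 -> HIT
Acc 5: bank0 row0 -> MISS (open row0); precharges=2
Acc 6: bank0 row0 -> HIT
Acc 7: bank0 row3 -> MISS (open row3); precharges=3
Acc 8: bank1 row4 -> MISS (open row4); precharges=4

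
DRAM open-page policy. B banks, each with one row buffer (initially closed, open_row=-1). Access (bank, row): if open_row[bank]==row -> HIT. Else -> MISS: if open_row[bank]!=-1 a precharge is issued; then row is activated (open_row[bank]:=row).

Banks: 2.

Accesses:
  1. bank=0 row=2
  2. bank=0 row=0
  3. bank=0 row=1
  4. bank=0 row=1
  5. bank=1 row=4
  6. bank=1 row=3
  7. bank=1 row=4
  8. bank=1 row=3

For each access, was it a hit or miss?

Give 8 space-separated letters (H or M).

Acc 1: bank0 row2 -> MISS (open row2); precharges=0
Acc 2: bank0 row0 -> MISS (open row0); precharges=1
Acc 3: bank0 row1 -> MISS (open row1); precharges=2
Acc 4: bank0 row1 -> HIT
Acc 5: bank1 row4 -> MISS (open row4); precharges=2
Acc 6: bank1 row3 -> MISS (open row3); precharges=3
Acc 7: bank1 row4 -> MISS (open row4); precharges=4
Acc 8: bank1 row3 -> MISS (open row3); precharges=5

Answer: M M M H M M M M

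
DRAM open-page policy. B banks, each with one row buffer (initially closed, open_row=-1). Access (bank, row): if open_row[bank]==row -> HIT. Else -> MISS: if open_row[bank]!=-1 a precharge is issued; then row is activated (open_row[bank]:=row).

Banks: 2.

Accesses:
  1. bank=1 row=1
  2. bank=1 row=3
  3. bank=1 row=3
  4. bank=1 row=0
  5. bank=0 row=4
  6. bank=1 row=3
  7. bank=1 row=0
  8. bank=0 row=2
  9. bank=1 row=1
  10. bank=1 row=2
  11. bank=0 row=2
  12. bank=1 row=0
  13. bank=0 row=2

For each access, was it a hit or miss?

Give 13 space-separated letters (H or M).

Acc 1: bank1 row1 -> MISS (open row1); precharges=0
Acc 2: bank1 row3 -> MISS (open row3); precharges=1
Acc 3: bank1 row3 -> HIT
Acc 4: bank1 row0 -> MISS (open row0); precharges=2
Acc 5: bank0 row4 -> MISS (open row4); precharges=2
Acc 6: bank1 row3 -> MISS (open row3); precharges=3
Acc 7: bank1 row0 -> MISS (open row0); precharges=4
Acc 8: bank0 row2 -> MISS (open row2); precharges=5
Acc 9: bank1 row1 -> MISS (open row1); precharges=6
Acc 10: bank1 row2 -> MISS (open row2); precharges=7
Acc 11: bank0 row2 -> HIT
Acc 12: bank1 row0 -> MISS (open row0); precharges=8
Acc 13: bank0 row2 -> HIT

Answer: M M H M M M M M M M H M H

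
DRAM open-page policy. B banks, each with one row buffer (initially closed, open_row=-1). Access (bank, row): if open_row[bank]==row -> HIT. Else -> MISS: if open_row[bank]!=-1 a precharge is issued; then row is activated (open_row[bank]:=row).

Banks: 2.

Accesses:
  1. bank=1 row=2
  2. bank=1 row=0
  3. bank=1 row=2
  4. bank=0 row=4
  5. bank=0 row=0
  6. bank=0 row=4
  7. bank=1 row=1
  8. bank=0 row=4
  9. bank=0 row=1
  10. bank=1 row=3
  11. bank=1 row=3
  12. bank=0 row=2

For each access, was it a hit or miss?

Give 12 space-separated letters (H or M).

Answer: M M M M M M M H M M H M

Derivation:
Acc 1: bank1 row2 -> MISS (open row2); precharges=0
Acc 2: bank1 row0 -> MISS (open row0); precharges=1
Acc 3: bank1 row2 -> MISS (open row2); precharges=2
Acc 4: bank0 row4 -> MISS (open row4); precharges=2
Acc 5: bank0 row0 -> MISS (open row0); precharges=3
Acc 6: bank0 row4 -> MISS (open row4); precharges=4
Acc 7: bank1 row1 -> MISS (open row1); precharges=5
Acc 8: bank0 row4 -> HIT
Acc 9: bank0 row1 -> MISS (open row1); precharges=6
Acc 10: bank1 row3 -> MISS (open row3); precharges=7
Acc 11: bank1 row3 -> HIT
Acc 12: bank0 row2 -> MISS (open row2); precharges=8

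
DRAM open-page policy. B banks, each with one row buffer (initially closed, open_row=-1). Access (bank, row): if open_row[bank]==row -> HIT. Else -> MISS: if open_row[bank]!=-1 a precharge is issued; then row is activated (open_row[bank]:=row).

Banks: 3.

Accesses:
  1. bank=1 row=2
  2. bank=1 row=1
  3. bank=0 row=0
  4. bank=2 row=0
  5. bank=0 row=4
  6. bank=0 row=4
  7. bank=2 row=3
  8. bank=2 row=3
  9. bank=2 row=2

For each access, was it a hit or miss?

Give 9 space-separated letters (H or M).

Answer: M M M M M H M H M

Derivation:
Acc 1: bank1 row2 -> MISS (open row2); precharges=0
Acc 2: bank1 row1 -> MISS (open row1); precharges=1
Acc 3: bank0 row0 -> MISS (open row0); precharges=1
Acc 4: bank2 row0 -> MISS (open row0); precharges=1
Acc 5: bank0 row4 -> MISS (open row4); precharges=2
Acc 6: bank0 row4 -> HIT
Acc 7: bank2 row3 -> MISS (open row3); precharges=3
Acc 8: bank2 row3 -> HIT
Acc 9: bank2 row2 -> MISS (open row2); precharges=4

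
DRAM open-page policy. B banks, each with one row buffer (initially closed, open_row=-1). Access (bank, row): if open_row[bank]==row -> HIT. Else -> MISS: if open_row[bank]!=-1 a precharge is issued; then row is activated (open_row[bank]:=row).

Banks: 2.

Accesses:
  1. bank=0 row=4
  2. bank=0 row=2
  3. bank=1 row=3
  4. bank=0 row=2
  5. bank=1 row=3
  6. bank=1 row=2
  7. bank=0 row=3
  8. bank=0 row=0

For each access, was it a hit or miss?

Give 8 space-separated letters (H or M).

Acc 1: bank0 row4 -> MISS (open row4); precharges=0
Acc 2: bank0 row2 -> MISS (open row2); precharges=1
Acc 3: bank1 row3 -> MISS (open row3); precharges=1
Acc 4: bank0 row2 -> HIT
Acc 5: bank1 row3 -> HIT
Acc 6: bank1 row2 -> MISS (open row2); precharges=2
Acc 7: bank0 row3 -> MISS (open row3); precharges=3
Acc 8: bank0 row0 -> MISS (open row0); precharges=4

Answer: M M M H H M M M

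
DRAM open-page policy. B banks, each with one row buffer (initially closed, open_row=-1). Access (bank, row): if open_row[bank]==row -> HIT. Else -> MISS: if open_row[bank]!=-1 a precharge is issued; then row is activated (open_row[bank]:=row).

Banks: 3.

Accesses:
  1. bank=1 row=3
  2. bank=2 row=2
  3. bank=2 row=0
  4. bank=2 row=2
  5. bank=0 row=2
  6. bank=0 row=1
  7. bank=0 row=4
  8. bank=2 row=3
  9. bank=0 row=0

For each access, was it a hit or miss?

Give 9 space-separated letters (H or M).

Answer: M M M M M M M M M

Derivation:
Acc 1: bank1 row3 -> MISS (open row3); precharges=0
Acc 2: bank2 row2 -> MISS (open row2); precharges=0
Acc 3: bank2 row0 -> MISS (open row0); precharges=1
Acc 4: bank2 row2 -> MISS (open row2); precharges=2
Acc 5: bank0 row2 -> MISS (open row2); precharges=2
Acc 6: bank0 row1 -> MISS (open row1); precharges=3
Acc 7: bank0 row4 -> MISS (open row4); precharges=4
Acc 8: bank2 row3 -> MISS (open row3); precharges=5
Acc 9: bank0 row0 -> MISS (open row0); precharges=6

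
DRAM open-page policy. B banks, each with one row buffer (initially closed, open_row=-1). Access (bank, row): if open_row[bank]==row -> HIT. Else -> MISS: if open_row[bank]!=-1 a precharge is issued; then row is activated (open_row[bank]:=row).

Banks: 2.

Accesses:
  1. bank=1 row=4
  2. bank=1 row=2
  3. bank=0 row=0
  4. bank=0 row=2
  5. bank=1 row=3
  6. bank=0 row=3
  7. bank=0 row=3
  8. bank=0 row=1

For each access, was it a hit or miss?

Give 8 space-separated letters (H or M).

Acc 1: bank1 row4 -> MISS (open row4); precharges=0
Acc 2: bank1 row2 -> MISS (open row2); precharges=1
Acc 3: bank0 row0 -> MISS (open row0); precharges=1
Acc 4: bank0 row2 -> MISS (open row2); precharges=2
Acc 5: bank1 row3 -> MISS (open row3); precharges=3
Acc 6: bank0 row3 -> MISS (open row3); precharges=4
Acc 7: bank0 row3 -> HIT
Acc 8: bank0 row1 -> MISS (open row1); precharges=5

Answer: M M M M M M H M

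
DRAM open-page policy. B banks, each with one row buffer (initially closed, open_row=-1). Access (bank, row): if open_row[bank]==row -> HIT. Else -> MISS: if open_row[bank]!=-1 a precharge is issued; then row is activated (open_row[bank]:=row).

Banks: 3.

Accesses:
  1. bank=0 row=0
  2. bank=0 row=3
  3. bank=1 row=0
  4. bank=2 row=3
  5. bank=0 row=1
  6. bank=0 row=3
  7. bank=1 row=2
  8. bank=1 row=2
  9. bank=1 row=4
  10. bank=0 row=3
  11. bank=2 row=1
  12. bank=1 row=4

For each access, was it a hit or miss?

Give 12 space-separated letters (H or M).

Acc 1: bank0 row0 -> MISS (open row0); precharges=0
Acc 2: bank0 row3 -> MISS (open row3); precharges=1
Acc 3: bank1 row0 -> MISS (open row0); precharges=1
Acc 4: bank2 row3 -> MISS (open row3); precharges=1
Acc 5: bank0 row1 -> MISS (open row1); precharges=2
Acc 6: bank0 row3 -> MISS (open row3); precharges=3
Acc 7: bank1 row2 -> MISS (open row2); precharges=4
Acc 8: bank1 row2 -> HIT
Acc 9: bank1 row4 -> MISS (open row4); precharges=5
Acc 10: bank0 row3 -> HIT
Acc 11: bank2 row1 -> MISS (open row1); precharges=6
Acc 12: bank1 row4 -> HIT

Answer: M M M M M M M H M H M H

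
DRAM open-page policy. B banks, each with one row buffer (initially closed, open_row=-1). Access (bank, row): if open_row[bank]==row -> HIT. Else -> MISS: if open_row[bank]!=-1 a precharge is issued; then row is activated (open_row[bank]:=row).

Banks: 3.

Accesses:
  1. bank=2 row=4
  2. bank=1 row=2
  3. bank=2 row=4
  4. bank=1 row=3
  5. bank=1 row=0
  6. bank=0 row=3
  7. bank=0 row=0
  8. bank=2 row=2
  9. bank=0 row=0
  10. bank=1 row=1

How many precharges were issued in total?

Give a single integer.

Answer: 5

Derivation:
Acc 1: bank2 row4 -> MISS (open row4); precharges=0
Acc 2: bank1 row2 -> MISS (open row2); precharges=0
Acc 3: bank2 row4 -> HIT
Acc 4: bank1 row3 -> MISS (open row3); precharges=1
Acc 5: bank1 row0 -> MISS (open row0); precharges=2
Acc 6: bank0 row3 -> MISS (open row3); precharges=2
Acc 7: bank0 row0 -> MISS (open row0); precharges=3
Acc 8: bank2 row2 -> MISS (open row2); precharges=4
Acc 9: bank0 row0 -> HIT
Acc 10: bank1 row1 -> MISS (open row1); precharges=5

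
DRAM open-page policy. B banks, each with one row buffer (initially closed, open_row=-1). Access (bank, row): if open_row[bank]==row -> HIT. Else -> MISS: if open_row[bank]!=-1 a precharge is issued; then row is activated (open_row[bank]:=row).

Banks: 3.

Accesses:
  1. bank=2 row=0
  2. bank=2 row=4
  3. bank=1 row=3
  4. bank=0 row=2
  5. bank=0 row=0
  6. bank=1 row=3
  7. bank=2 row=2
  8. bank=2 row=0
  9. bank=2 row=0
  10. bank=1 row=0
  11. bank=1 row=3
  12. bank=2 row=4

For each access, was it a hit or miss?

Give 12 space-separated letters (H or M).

Answer: M M M M M H M M H M M M

Derivation:
Acc 1: bank2 row0 -> MISS (open row0); precharges=0
Acc 2: bank2 row4 -> MISS (open row4); precharges=1
Acc 3: bank1 row3 -> MISS (open row3); precharges=1
Acc 4: bank0 row2 -> MISS (open row2); precharges=1
Acc 5: bank0 row0 -> MISS (open row0); precharges=2
Acc 6: bank1 row3 -> HIT
Acc 7: bank2 row2 -> MISS (open row2); precharges=3
Acc 8: bank2 row0 -> MISS (open row0); precharges=4
Acc 9: bank2 row0 -> HIT
Acc 10: bank1 row0 -> MISS (open row0); precharges=5
Acc 11: bank1 row3 -> MISS (open row3); precharges=6
Acc 12: bank2 row4 -> MISS (open row4); precharges=7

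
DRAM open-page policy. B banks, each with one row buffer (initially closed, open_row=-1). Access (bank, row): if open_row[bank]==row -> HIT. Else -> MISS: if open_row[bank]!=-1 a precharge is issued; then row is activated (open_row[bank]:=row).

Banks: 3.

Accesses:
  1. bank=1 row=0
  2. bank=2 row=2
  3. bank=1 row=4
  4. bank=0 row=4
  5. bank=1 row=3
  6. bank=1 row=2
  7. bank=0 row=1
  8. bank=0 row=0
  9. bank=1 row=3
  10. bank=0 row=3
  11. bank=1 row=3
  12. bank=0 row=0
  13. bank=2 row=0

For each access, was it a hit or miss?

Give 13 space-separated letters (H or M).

Acc 1: bank1 row0 -> MISS (open row0); precharges=0
Acc 2: bank2 row2 -> MISS (open row2); precharges=0
Acc 3: bank1 row4 -> MISS (open row4); precharges=1
Acc 4: bank0 row4 -> MISS (open row4); precharges=1
Acc 5: bank1 row3 -> MISS (open row3); precharges=2
Acc 6: bank1 row2 -> MISS (open row2); precharges=3
Acc 7: bank0 row1 -> MISS (open row1); precharges=4
Acc 8: bank0 row0 -> MISS (open row0); precharges=5
Acc 9: bank1 row3 -> MISS (open row3); precharges=6
Acc 10: bank0 row3 -> MISS (open row3); precharges=7
Acc 11: bank1 row3 -> HIT
Acc 12: bank0 row0 -> MISS (open row0); precharges=8
Acc 13: bank2 row0 -> MISS (open row0); precharges=9

Answer: M M M M M M M M M M H M M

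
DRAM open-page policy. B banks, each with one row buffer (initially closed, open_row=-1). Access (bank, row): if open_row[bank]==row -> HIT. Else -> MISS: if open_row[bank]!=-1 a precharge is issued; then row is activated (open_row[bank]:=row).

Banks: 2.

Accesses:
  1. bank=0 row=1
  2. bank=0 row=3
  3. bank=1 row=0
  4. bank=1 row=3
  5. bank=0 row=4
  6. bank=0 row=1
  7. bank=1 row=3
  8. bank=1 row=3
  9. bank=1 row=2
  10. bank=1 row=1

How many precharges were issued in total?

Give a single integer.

Acc 1: bank0 row1 -> MISS (open row1); precharges=0
Acc 2: bank0 row3 -> MISS (open row3); precharges=1
Acc 3: bank1 row0 -> MISS (open row0); precharges=1
Acc 4: bank1 row3 -> MISS (open row3); precharges=2
Acc 5: bank0 row4 -> MISS (open row4); precharges=3
Acc 6: bank0 row1 -> MISS (open row1); precharges=4
Acc 7: bank1 row3 -> HIT
Acc 8: bank1 row3 -> HIT
Acc 9: bank1 row2 -> MISS (open row2); precharges=5
Acc 10: bank1 row1 -> MISS (open row1); precharges=6

Answer: 6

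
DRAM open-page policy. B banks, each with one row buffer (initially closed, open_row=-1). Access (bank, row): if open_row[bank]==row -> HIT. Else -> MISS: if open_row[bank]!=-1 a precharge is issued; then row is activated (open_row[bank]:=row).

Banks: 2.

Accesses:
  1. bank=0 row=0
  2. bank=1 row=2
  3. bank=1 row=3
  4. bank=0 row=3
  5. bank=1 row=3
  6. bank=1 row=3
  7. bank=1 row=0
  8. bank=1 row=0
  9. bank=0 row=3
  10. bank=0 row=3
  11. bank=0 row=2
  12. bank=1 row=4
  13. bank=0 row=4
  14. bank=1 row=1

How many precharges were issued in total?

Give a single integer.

Answer: 7

Derivation:
Acc 1: bank0 row0 -> MISS (open row0); precharges=0
Acc 2: bank1 row2 -> MISS (open row2); precharges=0
Acc 3: bank1 row3 -> MISS (open row3); precharges=1
Acc 4: bank0 row3 -> MISS (open row3); precharges=2
Acc 5: bank1 row3 -> HIT
Acc 6: bank1 row3 -> HIT
Acc 7: bank1 row0 -> MISS (open row0); precharges=3
Acc 8: bank1 row0 -> HIT
Acc 9: bank0 row3 -> HIT
Acc 10: bank0 row3 -> HIT
Acc 11: bank0 row2 -> MISS (open row2); precharges=4
Acc 12: bank1 row4 -> MISS (open row4); precharges=5
Acc 13: bank0 row4 -> MISS (open row4); precharges=6
Acc 14: bank1 row1 -> MISS (open row1); precharges=7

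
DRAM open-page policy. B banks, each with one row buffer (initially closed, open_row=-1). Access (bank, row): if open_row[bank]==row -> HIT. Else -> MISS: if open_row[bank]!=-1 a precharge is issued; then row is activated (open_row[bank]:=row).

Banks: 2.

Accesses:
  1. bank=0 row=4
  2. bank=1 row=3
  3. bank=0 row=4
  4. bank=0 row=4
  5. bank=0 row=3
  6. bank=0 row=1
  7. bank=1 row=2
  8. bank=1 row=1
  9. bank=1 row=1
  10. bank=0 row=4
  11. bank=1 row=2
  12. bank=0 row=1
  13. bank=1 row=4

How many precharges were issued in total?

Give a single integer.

Acc 1: bank0 row4 -> MISS (open row4); precharges=0
Acc 2: bank1 row3 -> MISS (open row3); precharges=0
Acc 3: bank0 row4 -> HIT
Acc 4: bank0 row4 -> HIT
Acc 5: bank0 row3 -> MISS (open row3); precharges=1
Acc 6: bank0 row1 -> MISS (open row1); precharges=2
Acc 7: bank1 row2 -> MISS (open row2); precharges=3
Acc 8: bank1 row1 -> MISS (open row1); precharges=4
Acc 9: bank1 row1 -> HIT
Acc 10: bank0 row4 -> MISS (open row4); precharges=5
Acc 11: bank1 row2 -> MISS (open row2); precharges=6
Acc 12: bank0 row1 -> MISS (open row1); precharges=7
Acc 13: bank1 row4 -> MISS (open row4); precharges=8

Answer: 8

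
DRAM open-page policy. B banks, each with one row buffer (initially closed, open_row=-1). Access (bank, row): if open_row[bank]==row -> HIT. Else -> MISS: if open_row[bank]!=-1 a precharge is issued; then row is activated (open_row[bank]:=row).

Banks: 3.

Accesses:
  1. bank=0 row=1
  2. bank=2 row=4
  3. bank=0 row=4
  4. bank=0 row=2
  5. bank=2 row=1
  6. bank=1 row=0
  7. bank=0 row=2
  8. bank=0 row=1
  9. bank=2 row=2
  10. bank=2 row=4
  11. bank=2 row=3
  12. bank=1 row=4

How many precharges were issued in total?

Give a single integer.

Answer: 8

Derivation:
Acc 1: bank0 row1 -> MISS (open row1); precharges=0
Acc 2: bank2 row4 -> MISS (open row4); precharges=0
Acc 3: bank0 row4 -> MISS (open row4); precharges=1
Acc 4: bank0 row2 -> MISS (open row2); precharges=2
Acc 5: bank2 row1 -> MISS (open row1); precharges=3
Acc 6: bank1 row0 -> MISS (open row0); precharges=3
Acc 7: bank0 row2 -> HIT
Acc 8: bank0 row1 -> MISS (open row1); precharges=4
Acc 9: bank2 row2 -> MISS (open row2); precharges=5
Acc 10: bank2 row4 -> MISS (open row4); precharges=6
Acc 11: bank2 row3 -> MISS (open row3); precharges=7
Acc 12: bank1 row4 -> MISS (open row4); precharges=8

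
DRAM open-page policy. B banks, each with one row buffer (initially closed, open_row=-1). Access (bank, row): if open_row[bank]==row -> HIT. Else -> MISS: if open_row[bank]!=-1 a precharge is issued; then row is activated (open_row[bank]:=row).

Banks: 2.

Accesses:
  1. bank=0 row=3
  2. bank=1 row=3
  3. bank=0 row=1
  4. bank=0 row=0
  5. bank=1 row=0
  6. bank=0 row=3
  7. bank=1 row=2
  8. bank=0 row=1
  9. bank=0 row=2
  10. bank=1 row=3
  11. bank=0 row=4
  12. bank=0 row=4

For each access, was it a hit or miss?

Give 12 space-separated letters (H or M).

Acc 1: bank0 row3 -> MISS (open row3); precharges=0
Acc 2: bank1 row3 -> MISS (open row3); precharges=0
Acc 3: bank0 row1 -> MISS (open row1); precharges=1
Acc 4: bank0 row0 -> MISS (open row0); precharges=2
Acc 5: bank1 row0 -> MISS (open row0); precharges=3
Acc 6: bank0 row3 -> MISS (open row3); precharges=4
Acc 7: bank1 row2 -> MISS (open row2); precharges=5
Acc 8: bank0 row1 -> MISS (open row1); precharges=6
Acc 9: bank0 row2 -> MISS (open row2); precharges=7
Acc 10: bank1 row3 -> MISS (open row3); precharges=8
Acc 11: bank0 row4 -> MISS (open row4); precharges=9
Acc 12: bank0 row4 -> HIT

Answer: M M M M M M M M M M M H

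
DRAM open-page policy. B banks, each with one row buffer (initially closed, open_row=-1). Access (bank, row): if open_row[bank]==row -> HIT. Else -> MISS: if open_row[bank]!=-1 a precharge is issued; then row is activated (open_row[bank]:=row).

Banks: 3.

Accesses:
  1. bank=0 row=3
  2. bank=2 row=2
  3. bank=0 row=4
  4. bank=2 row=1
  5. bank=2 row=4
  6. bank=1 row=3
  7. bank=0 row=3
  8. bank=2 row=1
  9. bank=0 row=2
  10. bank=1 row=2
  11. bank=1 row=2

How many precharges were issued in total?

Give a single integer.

Answer: 7

Derivation:
Acc 1: bank0 row3 -> MISS (open row3); precharges=0
Acc 2: bank2 row2 -> MISS (open row2); precharges=0
Acc 3: bank0 row4 -> MISS (open row4); precharges=1
Acc 4: bank2 row1 -> MISS (open row1); precharges=2
Acc 5: bank2 row4 -> MISS (open row4); precharges=3
Acc 6: bank1 row3 -> MISS (open row3); precharges=3
Acc 7: bank0 row3 -> MISS (open row3); precharges=4
Acc 8: bank2 row1 -> MISS (open row1); precharges=5
Acc 9: bank0 row2 -> MISS (open row2); precharges=6
Acc 10: bank1 row2 -> MISS (open row2); precharges=7
Acc 11: bank1 row2 -> HIT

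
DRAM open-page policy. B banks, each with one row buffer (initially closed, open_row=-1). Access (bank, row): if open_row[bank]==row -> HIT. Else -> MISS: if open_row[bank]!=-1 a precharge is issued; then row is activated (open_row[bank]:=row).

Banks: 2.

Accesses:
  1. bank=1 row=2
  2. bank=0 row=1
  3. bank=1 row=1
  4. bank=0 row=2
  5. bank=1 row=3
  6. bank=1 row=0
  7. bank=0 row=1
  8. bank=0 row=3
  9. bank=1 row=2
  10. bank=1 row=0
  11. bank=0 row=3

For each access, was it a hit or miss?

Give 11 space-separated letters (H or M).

Acc 1: bank1 row2 -> MISS (open row2); precharges=0
Acc 2: bank0 row1 -> MISS (open row1); precharges=0
Acc 3: bank1 row1 -> MISS (open row1); precharges=1
Acc 4: bank0 row2 -> MISS (open row2); precharges=2
Acc 5: bank1 row3 -> MISS (open row3); precharges=3
Acc 6: bank1 row0 -> MISS (open row0); precharges=4
Acc 7: bank0 row1 -> MISS (open row1); precharges=5
Acc 8: bank0 row3 -> MISS (open row3); precharges=6
Acc 9: bank1 row2 -> MISS (open row2); precharges=7
Acc 10: bank1 row0 -> MISS (open row0); precharges=8
Acc 11: bank0 row3 -> HIT

Answer: M M M M M M M M M M H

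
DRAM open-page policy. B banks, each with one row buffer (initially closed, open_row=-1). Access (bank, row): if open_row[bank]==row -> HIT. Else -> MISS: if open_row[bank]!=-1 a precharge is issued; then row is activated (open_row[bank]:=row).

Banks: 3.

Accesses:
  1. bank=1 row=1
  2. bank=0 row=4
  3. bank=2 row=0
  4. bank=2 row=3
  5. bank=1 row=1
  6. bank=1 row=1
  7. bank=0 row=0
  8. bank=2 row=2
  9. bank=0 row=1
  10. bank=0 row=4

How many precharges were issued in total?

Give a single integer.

Answer: 5

Derivation:
Acc 1: bank1 row1 -> MISS (open row1); precharges=0
Acc 2: bank0 row4 -> MISS (open row4); precharges=0
Acc 3: bank2 row0 -> MISS (open row0); precharges=0
Acc 4: bank2 row3 -> MISS (open row3); precharges=1
Acc 5: bank1 row1 -> HIT
Acc 6: bank1 row1 -> HIT
Acc 7: bank0 row0 -> MISS (open row0); precharges=2
Acc 8: bank2 row2 -> MISS (open row2); precharges=3
Acc 9: bank0 row1 -> MISS (open row1); precharges=4
Acc 10: bank0 row4 -> MISS (open row4); precharges=5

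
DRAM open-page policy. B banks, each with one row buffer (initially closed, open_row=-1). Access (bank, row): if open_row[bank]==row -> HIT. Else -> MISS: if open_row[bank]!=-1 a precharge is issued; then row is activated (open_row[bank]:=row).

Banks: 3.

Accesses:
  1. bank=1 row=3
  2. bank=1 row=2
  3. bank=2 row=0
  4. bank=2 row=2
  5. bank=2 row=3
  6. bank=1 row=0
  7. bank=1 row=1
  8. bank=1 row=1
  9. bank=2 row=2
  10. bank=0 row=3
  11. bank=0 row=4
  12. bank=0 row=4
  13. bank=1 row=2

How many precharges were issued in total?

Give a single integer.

Acc 1: bank1 row3 -> MISS (open row3); precharges=0
Acc 2: bank1 row2 -> MISS (open row2); precharges=1
Acc 3: bank2 row0 -> MISS (open row0); precharges=1
Acc 4: bank2 row2 -> MISS (open row2); precharges=2
Acc 5: bank2 row3 -> MISS (open row3); precharges=3
Acc 6: bank1 row0 -> MISS (open row0); precharges=4
Acc 7: bank1 row1 -> MISS (open row1); precharges=5
Acc 8: bank1 row1 -> HIT
Acc 9: bank2 row2 -> MISS (open row2); precharges=6
Acc 10: bank0 row3 -> MISS (open row3); precharges=6
Acc 11: bank0 row4 -> MISS (open row4); precharges=7
Acc 12: bank0 row4 -> HIT
Acc 13: bank1 row2 -> MISS (open row2); precharges=8

Answer: 8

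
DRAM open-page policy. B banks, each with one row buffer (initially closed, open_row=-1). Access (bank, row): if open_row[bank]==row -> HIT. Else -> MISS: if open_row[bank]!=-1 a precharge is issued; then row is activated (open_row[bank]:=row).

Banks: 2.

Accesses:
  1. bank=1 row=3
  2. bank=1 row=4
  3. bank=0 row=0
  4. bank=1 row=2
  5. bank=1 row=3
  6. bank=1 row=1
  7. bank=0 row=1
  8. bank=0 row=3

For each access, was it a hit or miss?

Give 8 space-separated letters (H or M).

Answer: M M M M M M M M

Derivation:
Acc 1: bank1 row3 -> MISS (open row3); precharges=0
Acc 2: bank1 row4 -> MISS (open row4); precharges=1
Acc 3: bank0 row0 -> MISS (open row0); precharges=1
Acc 4: bank1 row2 -> MISS (open row2); precharges=2
Acc 5: bank1 row3 -> MISS (open row3); precharges=3
Acc 6: bank1 row1 -> MISS (open row1); precharges=4
Acc 7: bank0 row1 -> MISS (open row1); precharges=5
Acc 8: bank0 row3 -> MISS (open row3); precharges=6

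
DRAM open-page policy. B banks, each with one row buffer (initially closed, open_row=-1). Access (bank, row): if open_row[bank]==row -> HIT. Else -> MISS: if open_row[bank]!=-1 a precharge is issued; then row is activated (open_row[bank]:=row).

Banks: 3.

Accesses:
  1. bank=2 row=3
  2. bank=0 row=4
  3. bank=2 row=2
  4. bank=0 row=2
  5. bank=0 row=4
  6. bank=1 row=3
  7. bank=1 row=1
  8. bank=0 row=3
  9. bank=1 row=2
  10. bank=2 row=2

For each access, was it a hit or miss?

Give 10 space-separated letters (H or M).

Acc 1: bank2 row3 -> MISS (open row3); precharges=0
Acc 2: bank0 row4 -> MISS (open row4); precharges=0
Acc 3: bank2 row2 -> MISS (open row2); precharges=1
Acc 4: bank0 row2 -> MISS (open row2); precharges=2
Acc 5: bank0 row4 -> MISS (open row4); precharges=3
Acc 6: bank1 row3 -> MISS (open row3); precharges=3
Acc 7: bank1 row1 -> MISS (open row1); precharges=4
Acc 8: bank0 row3 -> MISS (open row3); precharges=5
Acc 9: bank1 row2 -> MISS (open row2); precharges=6
Acc 10: bank2 row2 -> HIT

Answer: M M M M M M M M M H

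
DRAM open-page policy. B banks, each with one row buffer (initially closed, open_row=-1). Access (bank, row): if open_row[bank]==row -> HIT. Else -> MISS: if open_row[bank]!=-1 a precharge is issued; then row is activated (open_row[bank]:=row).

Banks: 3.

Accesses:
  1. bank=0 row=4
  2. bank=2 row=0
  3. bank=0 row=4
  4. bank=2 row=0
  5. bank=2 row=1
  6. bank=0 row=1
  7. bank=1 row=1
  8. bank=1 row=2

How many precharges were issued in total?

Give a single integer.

Acc 1: bank0 row4 -> MISS (open row4); precharges=0
Acc 2: bank2 row0 -> MISS (open row0); precharges=0
Acc 3: bank0 row4 -> HIT
Acc 4: bank2 row0 -> HIT
Acc 5: bank2 row1 -> MISS (open row1); precharges=1
Acc 6: bank0 row1 -> MISS (open row1); precharges=2
Acc 7: bank1 row1 -> MISS (open row1); precharges=2
Acc 8: bank1 row2 -> MISS (open row2); precharges=3

Answer: 3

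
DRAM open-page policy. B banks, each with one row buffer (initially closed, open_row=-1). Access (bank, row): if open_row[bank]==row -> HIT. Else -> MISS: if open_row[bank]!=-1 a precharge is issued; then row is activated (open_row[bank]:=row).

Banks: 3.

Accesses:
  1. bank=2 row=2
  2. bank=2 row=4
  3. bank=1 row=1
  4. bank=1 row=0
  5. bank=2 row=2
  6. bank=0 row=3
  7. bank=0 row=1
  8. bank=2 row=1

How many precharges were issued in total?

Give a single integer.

Answer: 5

Derivation:
Acc 1: bank2 row2 -> MISS (open row2); precharges=0
Acc 2: bank2 row4 -> MISS (open row4); precharges=1
Acc 3: bank1 row1 -> MISS (open row1); precharges=1
Acc 4: bank1 row0 -> MISS (open row0); precharges=2
Acc 5: bank2 row2 -> MISS (open row2); precharges=3
Acc 6: bank0 row3 -> MISS (open row3); precharges=3
Acc 7: bank0 row1 -> MISS (open row1); precharges=4
Acc 8: bank2 row1 -> MISS (open row1); precharges=5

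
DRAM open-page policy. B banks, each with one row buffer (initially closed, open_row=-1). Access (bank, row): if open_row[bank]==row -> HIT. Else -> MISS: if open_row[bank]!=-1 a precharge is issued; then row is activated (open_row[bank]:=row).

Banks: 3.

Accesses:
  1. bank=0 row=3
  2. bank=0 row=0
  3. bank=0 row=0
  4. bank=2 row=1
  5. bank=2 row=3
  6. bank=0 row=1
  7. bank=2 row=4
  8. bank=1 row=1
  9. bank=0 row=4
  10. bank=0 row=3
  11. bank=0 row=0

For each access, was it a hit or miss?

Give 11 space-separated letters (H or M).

Acc 1: bank0 row3 -> MISS (open row3); precharges=0
Acc 2: bank0 row0 -> MISS (open row0); precharges=1
Acc 3: bank0 row0 -> HIT
Acc 4: bank2 row1 -> MISS (open row1); precharges=1
Acc 5: bank2 row3 -> MISS (open row3); precharges=2
Acc 6: bank0 row1 -> MISS (open row1); precharges=3
Acc 7: bank2 row4 -> MISS (open row4); precharges=4
Acc 8: bank1 row1 -> MISS (open row1); precharges=4
Acc 9: bank0 row4 -> MISS (open row4); precharges=5
Acc 10: bank0 row3 -> MISS (open row3); precharges=6
Acc 11: bank0 row0 -> MISS (open row0); precharges=7

Answer: M M H M M M M M M M M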